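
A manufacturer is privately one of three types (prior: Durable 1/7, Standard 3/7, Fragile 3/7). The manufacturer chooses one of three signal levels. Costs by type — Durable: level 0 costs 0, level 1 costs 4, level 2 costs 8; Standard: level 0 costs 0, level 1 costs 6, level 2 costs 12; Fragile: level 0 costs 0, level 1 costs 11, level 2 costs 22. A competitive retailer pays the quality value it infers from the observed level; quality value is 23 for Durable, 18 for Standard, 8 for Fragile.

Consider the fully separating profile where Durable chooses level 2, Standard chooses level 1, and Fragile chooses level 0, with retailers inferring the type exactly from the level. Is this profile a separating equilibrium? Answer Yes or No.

Separating prices: level 2 → 23, level 1 → 18, level 0 → 8.
Durable (assigned level 2): level 0: 8 − 0 = 8; level 1: 18 − 4 = 14; level 2: 23 − 8 = 15. Durable stays.
Standard (assigned level 1): level 0: 8 − 0 = 8; level 1: 18 − 6 = 12; level 2: 23 − 12 = 11. Standard stays.
Fragile (assigned level 0): level 0: 8 − 0 = 8; level 1: 18 − 11 = 7; level 2: 23 − 22 = 1. Fragile stays.
Every type prefers its assigned level; separation holds.

Yes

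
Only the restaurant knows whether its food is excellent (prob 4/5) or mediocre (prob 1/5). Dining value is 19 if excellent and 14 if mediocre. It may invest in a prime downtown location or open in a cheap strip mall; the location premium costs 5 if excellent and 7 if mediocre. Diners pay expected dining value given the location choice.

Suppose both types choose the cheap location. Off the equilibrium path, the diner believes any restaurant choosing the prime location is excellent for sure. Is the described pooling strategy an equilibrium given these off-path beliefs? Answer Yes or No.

On path, the diner holds the prior and pays 4/5·19 + 1/5·14 = 18. Off path (the prime location), believing excellent, it pays 19.
excellent: the cheap location nets 18; the prime location nets 19 − 5 = 14. excellent stays.
mediocre: the cheap location nets 18; the prime location nets 19 − 7 = 12. mediocre stays.
No type deviates, so pooling is sustained.

Yes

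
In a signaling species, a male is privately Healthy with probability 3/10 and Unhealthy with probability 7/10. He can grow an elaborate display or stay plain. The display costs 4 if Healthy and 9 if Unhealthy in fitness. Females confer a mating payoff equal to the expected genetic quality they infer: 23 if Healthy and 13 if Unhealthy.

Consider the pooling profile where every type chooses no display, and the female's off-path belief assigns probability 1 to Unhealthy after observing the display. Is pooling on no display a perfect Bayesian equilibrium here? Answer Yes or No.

On path, the female holds the prior and pays 3/10·23 + 7/10·13 = 16. Off path (the display), believing Unhealthy, it pays 13.
Healthy: no display nets 16; the display nets 13 − 4 = 9. Healthy stays.
Unhealthy: no display nets 16; the display nets 13 − 9 = 4. Unhealthy stays.
No type deviates, so pooling is sustained.

Yes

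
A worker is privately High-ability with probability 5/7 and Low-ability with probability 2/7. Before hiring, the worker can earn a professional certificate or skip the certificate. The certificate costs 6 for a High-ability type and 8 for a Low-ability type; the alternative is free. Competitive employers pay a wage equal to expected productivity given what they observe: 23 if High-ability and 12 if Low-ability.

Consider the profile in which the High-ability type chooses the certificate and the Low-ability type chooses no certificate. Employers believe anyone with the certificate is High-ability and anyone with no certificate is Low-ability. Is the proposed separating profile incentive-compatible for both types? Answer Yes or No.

No

Under these beliefs, the certificate earns wage 23 and no certificate earns wage 12.
High-ability: the certificate nets 23 − 6 = 17; no certificate nets 12. High-ability prefers the certificate.
Low-ability: the certificate nets 23 − 8 = 15; no certificate nets 12. Low-ability would deviate to the certificate.
Low-ability has a profitable deviation, so the profile is not an equilibrium.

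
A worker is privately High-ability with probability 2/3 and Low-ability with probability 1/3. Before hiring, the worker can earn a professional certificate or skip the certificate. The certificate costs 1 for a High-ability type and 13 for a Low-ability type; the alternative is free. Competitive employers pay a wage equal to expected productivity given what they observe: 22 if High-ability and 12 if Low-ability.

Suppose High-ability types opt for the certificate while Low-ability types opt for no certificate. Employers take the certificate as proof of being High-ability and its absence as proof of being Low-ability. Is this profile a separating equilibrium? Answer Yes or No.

Yes

Under these beliefs, the certificate earns wage 22 and no certificate earns wage 12.
High-ability: the certificate nets 22 − 1 = 21; no certificate nets 12. High-ability prefers the certificate.
Low-ability: the certificate nets 22 − 13 = 9; no certificate nets 12. Low-ability prefers no certificate.
Neither type deviates, so the separating profile is an equilibrium.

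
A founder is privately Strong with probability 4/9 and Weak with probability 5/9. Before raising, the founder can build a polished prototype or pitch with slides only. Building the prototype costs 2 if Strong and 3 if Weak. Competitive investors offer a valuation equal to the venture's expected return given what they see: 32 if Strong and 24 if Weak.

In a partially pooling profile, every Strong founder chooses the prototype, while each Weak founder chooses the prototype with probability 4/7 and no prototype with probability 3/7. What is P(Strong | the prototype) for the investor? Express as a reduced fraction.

P(the prototype) = (4/9)·1 + (5/9)·(4/7) = 16/21.
By Bayes' rule, P(Strong | the prototype) = (4/9) / (16/21) = 7/12.

7/12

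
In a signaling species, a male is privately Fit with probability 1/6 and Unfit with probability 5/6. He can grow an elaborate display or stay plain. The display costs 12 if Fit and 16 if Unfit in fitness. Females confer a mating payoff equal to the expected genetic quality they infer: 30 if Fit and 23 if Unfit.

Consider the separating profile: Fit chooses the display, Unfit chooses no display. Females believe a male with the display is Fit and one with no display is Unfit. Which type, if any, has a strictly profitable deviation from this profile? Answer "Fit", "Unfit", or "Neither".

The display pays 30; no display pays 23.
Fit: assigned the display, nets 30 − 12 = 18; deviating to no display nets 23.
Unfit: assigned no display, nets 23; deviating to the display nets 30 − 16 = 14.
The Fit type gains 5 by deviating.

Fit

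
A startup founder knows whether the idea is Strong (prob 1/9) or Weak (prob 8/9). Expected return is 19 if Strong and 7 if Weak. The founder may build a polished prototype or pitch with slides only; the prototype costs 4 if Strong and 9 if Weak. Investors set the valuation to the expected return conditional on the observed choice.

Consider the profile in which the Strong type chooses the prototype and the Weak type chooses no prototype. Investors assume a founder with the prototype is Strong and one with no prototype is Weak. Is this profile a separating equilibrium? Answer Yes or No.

Under these beliefs, the prototype earns valuation 19 and no prototype earns valuation 7.
Strong: the prototype nets 19 − 4 = 15; no prototype nets 7. Strong prefers the prototype.
Weak: the prototype nets 19 − 9 = 10; no prototype nets 7. Weak would deviate to the prototype.
Weak has a profitable deviation, so the profile is not an equilibrium.

No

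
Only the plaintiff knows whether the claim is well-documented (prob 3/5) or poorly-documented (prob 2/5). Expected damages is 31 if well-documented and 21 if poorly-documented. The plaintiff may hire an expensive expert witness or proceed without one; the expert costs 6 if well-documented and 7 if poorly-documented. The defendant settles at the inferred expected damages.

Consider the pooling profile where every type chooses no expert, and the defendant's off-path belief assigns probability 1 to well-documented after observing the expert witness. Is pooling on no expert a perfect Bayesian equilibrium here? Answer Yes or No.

Yes

On path, the defendant holds the prior and pays 3/5·31 + 2/5·21 = 27. Off path (the expert witness), believing well-documented, it pays 31.
well-documented: no expert nets 27; the expert witness nets 31 − 6 = 25. well-documented stays.
poorly-documented: no expert nets 27; the expert witness nets 31 − 7 = 24. poorly-documented stays.
No type deviates, so pooling is sustained.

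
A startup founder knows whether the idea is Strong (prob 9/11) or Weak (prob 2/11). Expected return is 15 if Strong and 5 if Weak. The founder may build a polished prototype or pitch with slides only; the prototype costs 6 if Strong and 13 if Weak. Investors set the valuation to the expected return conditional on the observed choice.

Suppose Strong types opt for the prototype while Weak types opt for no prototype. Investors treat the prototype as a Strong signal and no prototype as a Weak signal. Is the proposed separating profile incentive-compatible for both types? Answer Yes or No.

Under these beliefs, the prototype earns valuation 15 and no prototype earns valuation 5.
Strong: the prototype nets 15 − 6 = 9; no prototype nets 5. Strong prefers the prototype.
Weak: the prototype nets 15 − 13 = 2; no prototype nets 5. Weak prefers no prototype.
Neither type deviates, so the separating profile is an equilibrium.

Yes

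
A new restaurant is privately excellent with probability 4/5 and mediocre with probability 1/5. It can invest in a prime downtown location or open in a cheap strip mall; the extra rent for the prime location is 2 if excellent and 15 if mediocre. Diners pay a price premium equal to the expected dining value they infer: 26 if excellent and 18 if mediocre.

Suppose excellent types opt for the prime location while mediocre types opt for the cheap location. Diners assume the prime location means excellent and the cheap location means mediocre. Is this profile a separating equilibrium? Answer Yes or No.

Yes

Under these beliefs, the prime location earns price premium 26 and the cheap location earns price premium 18.
excellent: the prime location nets 26 − 2 = 24; the cheap location nets 18. excellent prefers the prime location.
mediocre: the prime location nets 26 − 15 = 11; the cheap location nets 18. mediocre prefers the cheap location.
Neither type deviates, so the separating profile is an equilibrium.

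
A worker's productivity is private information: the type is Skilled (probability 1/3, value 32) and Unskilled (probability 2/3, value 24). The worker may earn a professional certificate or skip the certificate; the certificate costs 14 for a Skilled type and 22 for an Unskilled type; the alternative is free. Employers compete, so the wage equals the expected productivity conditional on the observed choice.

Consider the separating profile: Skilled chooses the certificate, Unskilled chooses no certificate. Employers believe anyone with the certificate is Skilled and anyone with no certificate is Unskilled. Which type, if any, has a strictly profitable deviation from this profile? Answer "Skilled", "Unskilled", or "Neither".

Skilled

The certificate pays 32; no certificate pays 24.
Skilled: assigned the certificate, nets 32 − 14 = 18; deviating to no certificate nets 24.
Unskilled: assigned no certificate, nets 24; deviating to the certificate nets 32 − 22 = 10.
The Skilled type gains 6 by deviating.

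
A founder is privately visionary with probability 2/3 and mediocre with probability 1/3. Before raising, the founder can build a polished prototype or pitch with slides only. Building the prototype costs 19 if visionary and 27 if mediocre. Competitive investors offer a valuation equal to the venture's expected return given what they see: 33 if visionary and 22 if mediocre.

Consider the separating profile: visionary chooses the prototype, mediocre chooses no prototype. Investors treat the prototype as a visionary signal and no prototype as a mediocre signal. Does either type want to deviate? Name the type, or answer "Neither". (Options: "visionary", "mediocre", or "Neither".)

The prototype pays 33; no prototype pays 22.
visionary: assigned the prototype, nets 33 − 19 = 14; deviating to no prototype nets 22.
mediocre: assigned no prototype, nets 22; deviating to the prototype nets 33 − 27 = 6.
The visionary type gains 8 by deviating.

visionary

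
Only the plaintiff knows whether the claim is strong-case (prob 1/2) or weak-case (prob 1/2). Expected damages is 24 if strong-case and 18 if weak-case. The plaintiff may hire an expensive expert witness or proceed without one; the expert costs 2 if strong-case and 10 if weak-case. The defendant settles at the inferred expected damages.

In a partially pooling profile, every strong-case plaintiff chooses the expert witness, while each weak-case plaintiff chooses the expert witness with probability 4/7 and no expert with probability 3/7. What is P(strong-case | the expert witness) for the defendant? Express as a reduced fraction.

7/11

P(the expert witness) = (1/2)·1 + (1/2)·(4/7) = 11/14.
By Bayes' rule, P(strong-case | the expert witness) = (1/2) / (11/14) = 7/11.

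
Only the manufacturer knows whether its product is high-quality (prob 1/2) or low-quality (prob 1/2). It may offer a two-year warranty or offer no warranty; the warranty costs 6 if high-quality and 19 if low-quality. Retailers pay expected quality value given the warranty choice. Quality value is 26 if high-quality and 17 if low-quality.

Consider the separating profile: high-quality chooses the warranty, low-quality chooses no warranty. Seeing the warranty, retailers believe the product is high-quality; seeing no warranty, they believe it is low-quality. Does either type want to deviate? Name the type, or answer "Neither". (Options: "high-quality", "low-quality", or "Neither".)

Neither

The warranty pays 26; no warranty pays 17.
high-quality: assigned the warranty, nets 26 − 6 = 20; deviating to no warranty nets 17.
low-quality: assigned no warranty, nets 17; deviating to the warranty nets 26 − 19 = 7.
Both types strictly prefer their assigned action; no profitable deviation.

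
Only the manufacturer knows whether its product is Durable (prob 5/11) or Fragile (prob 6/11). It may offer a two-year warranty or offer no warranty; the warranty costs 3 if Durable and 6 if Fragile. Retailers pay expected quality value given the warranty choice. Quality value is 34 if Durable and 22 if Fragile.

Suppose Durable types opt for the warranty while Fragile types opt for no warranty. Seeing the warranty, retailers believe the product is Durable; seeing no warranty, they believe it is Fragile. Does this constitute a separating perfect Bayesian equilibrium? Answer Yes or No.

Under these beliefs, the warranty earns price 34 and no warranty earns price 22.
Durable: the warranty nets 34 − 3 = 31; no warranty nets 22. Durable prefers the warranty.
Fragile: the warranty nets 34 − 6 = 28; no warranty nets 22. Fragile would deviate to the warranty.
Fragile has a profitable deviation, so the profile is not an equilibrium.

No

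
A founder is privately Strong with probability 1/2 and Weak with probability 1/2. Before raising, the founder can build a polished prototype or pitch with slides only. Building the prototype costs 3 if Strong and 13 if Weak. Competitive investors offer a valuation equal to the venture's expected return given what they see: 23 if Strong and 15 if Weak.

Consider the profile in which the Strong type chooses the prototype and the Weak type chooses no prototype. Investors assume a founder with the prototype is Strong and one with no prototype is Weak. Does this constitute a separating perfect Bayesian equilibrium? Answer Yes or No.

Under these beliefs, the prototype earns valuation 23 and no prototype earns valuation 15.
Strong: the prototype nets 23 − 3 = 20; no prototype nets 15. Strong prefers the prototype.
Weak: the prototype nets 23 − 13 = 10; no prototype nets 15. Weak prefers no prototype.
Neither type deviates, so the separating profile is an equilibrium.

Yes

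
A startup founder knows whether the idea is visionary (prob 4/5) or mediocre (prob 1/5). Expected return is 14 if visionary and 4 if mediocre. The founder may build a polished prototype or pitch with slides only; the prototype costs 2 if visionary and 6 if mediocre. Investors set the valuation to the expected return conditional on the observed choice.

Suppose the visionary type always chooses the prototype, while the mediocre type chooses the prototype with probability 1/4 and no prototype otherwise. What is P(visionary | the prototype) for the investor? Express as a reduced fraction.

P(the prototype) = (4/5)·1 + (1/5)·(1/4) = 17/20.
By Bayes' rule, P(visionary | the prototype) = (4/5) / (17/20) = 16/17.

16/17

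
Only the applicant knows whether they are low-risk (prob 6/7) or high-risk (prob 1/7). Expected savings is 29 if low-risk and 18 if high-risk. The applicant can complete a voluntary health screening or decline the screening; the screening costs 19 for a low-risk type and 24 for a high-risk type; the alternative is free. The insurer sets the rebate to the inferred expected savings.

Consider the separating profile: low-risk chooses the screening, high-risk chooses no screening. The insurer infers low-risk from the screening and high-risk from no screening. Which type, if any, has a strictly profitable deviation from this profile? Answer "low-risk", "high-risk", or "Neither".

The screening pays 29; no screening pays 18.
low-risk: assigned the screening, nets 29 − 19 = 10; deviating to no screening nets 18.
high-risk: assigned no screening, nets 18; deviating to the screening nets 29 − 24 = 5.
The low-risk type gains 8 by deviating.

low-risk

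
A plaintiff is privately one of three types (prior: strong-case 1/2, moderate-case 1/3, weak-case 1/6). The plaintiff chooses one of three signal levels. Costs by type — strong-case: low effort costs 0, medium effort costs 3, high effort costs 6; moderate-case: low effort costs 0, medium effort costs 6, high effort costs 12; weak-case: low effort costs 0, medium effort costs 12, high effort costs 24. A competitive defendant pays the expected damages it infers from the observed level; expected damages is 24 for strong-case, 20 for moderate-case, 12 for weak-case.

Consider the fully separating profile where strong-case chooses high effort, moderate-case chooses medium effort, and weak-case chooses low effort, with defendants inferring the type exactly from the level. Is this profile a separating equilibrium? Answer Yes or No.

Yes

Separating settlements: high effort → 24, medium effort → 20, low effort → 12.
strong-case (assigned high effort): low effort: 12 − 0 = 12; medium effort: 20 − 3 = 17; high effort: 24 − 6 = 18. strong-case stays.
moderate-case (assigned medium effort): low effort: 12 − 0 = 12; medium effort: 20 − 6 = 14; high effort: 24 − 12 = 12. moderate-case stays.
weak-case (assigned low effort): low effort: 12 − 0 = 12; medium effort: 20 − 12 = 8; high effort: 24 − 24 = 0. weak-case stays.
Every type prefers its assigned level; separation holds.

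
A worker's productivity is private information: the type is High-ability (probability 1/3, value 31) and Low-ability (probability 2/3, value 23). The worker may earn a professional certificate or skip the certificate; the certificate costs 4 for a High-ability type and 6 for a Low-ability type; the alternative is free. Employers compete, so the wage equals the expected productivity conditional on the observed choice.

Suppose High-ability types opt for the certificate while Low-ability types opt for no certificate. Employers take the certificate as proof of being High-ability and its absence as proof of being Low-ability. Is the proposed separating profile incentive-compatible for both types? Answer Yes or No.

Under these beliefs, the certificate earns wage 31 and no certificate earns wage 23.
High-ability: the certificate nets 31 − 4 = 27; no certificate nets 23. High-ability prefers the certificate.
Low-ability: the certificate nets 31 − 6 = 25; no certificate nets 23. Low-ability would deviate to the certificate.
Low-ability has a profitable deviation, so the profile is not an equilibrium.

No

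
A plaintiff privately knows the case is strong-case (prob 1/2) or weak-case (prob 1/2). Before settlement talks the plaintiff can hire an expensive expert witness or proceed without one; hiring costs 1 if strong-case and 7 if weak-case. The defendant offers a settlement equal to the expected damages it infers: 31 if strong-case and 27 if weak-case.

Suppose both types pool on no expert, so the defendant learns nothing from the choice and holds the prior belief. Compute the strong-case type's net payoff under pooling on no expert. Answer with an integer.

Pooled settlement = 1/2·31 + 1/2·27 = 29.
strong-case pays no cost for no expert, so net payoff = 29.

29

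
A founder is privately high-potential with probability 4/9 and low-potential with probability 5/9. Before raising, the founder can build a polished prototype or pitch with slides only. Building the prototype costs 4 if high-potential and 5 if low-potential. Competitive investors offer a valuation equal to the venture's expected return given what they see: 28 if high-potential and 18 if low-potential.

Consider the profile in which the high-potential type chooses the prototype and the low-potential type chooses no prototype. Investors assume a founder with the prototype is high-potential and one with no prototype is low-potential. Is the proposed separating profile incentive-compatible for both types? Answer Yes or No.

No

Under these beliefs, the prototype earns valuation 28 and no prototype earns valuation 18.
high-potential: the prototype nets 28 − 4 = 24; no prototype nets 18. high-potential prefers the prototype.
low-potential: the prototype nets 28 − 5 = 23; no prototype nets 18. low-potential would deviate to the prototype.
low-potential has a profitable deviation, so the profile is not an equilibrium.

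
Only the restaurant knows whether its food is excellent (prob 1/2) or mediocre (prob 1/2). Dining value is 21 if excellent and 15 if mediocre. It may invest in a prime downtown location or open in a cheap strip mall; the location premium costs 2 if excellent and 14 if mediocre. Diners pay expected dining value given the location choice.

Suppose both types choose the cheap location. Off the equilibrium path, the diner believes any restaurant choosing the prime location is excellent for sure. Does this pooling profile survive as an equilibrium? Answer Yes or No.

On path, the diner holds the prior and pays 1/2·21 + 1/2·15 = 18. Off path (the prime location), believing excellent, it pays 21.
excellent: the cheap location nets 18; the prime location nets 21 − 2 = 19. excellent would deviate.
mediocre: the cheap location nets 18; the prime location nets 21 − 14 = 7. mediocre stays.
A type deviates, so pooling fails.

No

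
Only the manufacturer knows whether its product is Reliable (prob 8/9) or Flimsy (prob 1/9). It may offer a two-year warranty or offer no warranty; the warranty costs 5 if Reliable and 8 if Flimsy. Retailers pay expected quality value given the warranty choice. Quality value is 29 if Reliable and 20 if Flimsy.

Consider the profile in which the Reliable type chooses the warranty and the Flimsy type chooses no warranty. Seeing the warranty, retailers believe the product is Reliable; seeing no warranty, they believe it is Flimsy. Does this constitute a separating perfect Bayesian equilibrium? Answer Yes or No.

Under these beliefs, the warranty earns price 29 and no warranty earns price 20.
Reliable: the warranty nets 29 − 5 = 24; no warranty nets 20. Reliable prefers the warranty.
Flimsy: the warranty nets 29 − 8 = 21; no warranty nets 20. Flimsy would deviate to the warranty.
Flimsy has a profitable deviation, so the profile is not an equilibrium.

No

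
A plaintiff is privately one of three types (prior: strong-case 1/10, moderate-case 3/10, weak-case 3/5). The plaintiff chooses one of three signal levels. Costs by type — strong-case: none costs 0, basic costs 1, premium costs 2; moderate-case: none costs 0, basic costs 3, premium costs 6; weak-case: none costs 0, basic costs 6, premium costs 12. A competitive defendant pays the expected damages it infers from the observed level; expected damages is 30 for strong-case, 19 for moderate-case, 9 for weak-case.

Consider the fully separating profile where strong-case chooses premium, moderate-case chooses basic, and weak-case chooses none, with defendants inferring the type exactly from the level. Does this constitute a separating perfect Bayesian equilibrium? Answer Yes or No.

No

Separating settlements: premium → 30, basic → 19, none → 9.
strong-case (assigned premium): none: 9 − 0 = 9; basic: 19 − 1 = 18; premium: 30 − 2 = 28. strong-case stays.
moderate-case (assigned basic): none: 9 − 0 = 9; basic: 19 − 3 = 16; premium: 30 − 6 = 24. moderate-case prefers premium.
weak-case (assigned none): none: 9 − 0 = 9; basic: 19 − 6 = 13; premium: 30 − 12 = 18. weak-case prefers premium.
At least one type deviates; the separating profile fails.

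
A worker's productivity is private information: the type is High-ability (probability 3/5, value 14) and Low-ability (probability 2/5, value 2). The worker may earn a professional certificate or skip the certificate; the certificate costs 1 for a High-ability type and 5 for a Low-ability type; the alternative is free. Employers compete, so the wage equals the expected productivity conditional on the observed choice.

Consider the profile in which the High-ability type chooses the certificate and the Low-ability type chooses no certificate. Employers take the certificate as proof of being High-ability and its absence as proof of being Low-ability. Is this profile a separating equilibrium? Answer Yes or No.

Under these beliefs, the certificate earns wage 14 and no certificate earns wage 2.
High-ability: the certificate nets 14 − 1 = 13; no certificate nets 2. High-ability prefers the certificate.
Low-ability: the certificate nets 14 − 5 = 9; no certificate nets 2. Low-ability would deviate to the certificate.
Low-ability has a profitable deviation, so the profile is not an equilibrium.

No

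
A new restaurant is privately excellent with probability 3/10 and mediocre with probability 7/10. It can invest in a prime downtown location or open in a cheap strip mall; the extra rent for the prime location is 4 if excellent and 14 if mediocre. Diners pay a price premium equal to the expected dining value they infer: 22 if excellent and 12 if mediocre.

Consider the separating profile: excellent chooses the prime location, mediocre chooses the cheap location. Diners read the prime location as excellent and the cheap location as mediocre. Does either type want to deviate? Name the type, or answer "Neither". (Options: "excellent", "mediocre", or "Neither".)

The prime location pays 22; the cheap location pays 12.
excellent: assigned the prime location, nets 22 − 4 = 18; deviating to the cheap location nets 12.
mediocre: assigned the cheap location, nets 12; deviating to the prime location nets 22 − 14 = 8.
Both types strictly prefer their assigned action; no profitable deviation.

Neither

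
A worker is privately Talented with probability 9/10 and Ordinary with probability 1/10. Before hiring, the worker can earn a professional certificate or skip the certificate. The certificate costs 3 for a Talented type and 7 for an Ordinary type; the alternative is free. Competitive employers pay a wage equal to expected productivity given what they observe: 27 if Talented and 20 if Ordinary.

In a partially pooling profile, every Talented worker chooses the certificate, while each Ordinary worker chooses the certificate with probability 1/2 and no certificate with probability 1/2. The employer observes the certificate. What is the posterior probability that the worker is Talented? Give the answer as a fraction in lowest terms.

18/19

P(the certificate) = (9/10)·1 + (1/10)·(1/2) = 19/20.
By Bayes' rule, P(Talented | the certificate) = (9/10) / (19/20) = 18/19.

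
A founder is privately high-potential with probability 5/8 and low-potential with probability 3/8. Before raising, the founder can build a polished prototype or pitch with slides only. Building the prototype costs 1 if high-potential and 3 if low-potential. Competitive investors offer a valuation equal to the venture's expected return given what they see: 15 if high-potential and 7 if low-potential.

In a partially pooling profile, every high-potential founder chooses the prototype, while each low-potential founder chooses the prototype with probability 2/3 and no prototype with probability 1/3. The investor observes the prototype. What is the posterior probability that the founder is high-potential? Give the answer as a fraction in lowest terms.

5/7

P(the prototype) = (5/8)·1 + (3/8)·(2/3) = 7/8.
By Bayes' rule, P(high-potential | the prototype) = (5/8) / (7/8) = 5/7.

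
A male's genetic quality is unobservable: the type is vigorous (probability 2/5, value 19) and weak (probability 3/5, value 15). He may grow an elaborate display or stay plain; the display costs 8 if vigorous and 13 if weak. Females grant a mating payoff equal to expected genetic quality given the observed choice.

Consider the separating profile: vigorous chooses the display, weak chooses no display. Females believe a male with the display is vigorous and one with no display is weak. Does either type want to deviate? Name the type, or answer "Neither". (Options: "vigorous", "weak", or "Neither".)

The display pays 19; no display pays 15.
vigorous: assigned the display, nets 19 − 8 = 11; deviating to no display nets 15.
weak: assigned no display, nets 15; deviating to the display nets 19 − 13 = 6.
The vigorous type gains 4 by deviating.

vigorous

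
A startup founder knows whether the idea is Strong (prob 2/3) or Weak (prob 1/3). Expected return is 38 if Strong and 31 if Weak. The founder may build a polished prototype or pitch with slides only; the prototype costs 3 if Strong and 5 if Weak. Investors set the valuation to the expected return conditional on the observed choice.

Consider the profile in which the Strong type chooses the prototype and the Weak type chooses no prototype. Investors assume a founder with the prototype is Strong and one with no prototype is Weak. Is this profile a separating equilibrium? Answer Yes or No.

No

Under these beliefs, the prototype earns valuation 38 and no prototype earns valuation 31.
Strong: the prototype nets 38 − 3 = 35; no prototype nets 31. Strong prefers the prototype.
Weak: the prototype nets 38 − 5 = 33; no prototype nets 31. Weak would deviate to the prototype.
Weak has a profitable deviation, so the profile is not an equilibrium.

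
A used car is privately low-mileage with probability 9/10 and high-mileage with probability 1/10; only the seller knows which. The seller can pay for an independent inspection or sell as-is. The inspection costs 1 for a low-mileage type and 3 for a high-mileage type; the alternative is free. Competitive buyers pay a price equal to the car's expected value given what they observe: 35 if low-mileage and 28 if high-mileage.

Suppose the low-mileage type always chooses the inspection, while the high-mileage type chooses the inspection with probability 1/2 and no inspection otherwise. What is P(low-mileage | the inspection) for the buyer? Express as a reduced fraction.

18/19

P(the inspection) = (9/10)·1 + (1/10)·(1/2) = 19/20.
By Bayes' rule, P(low-mileage | the inspection) = (9/10) / (19/20) = 18/19.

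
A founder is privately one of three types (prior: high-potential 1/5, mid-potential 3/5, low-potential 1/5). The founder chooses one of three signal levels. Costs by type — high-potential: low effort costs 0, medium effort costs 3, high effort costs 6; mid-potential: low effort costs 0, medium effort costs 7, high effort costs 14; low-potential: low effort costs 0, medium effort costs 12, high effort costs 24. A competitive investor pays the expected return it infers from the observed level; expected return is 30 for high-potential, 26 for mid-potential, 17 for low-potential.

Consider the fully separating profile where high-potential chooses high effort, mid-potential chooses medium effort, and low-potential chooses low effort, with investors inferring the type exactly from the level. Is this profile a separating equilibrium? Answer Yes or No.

Separating valuations: high effort → 30, medium effort → 26, low effort → 17.
high-potential (assigned high effort): low effort: 17 − 0 = 17; medium effort: 26 − 3 = 23; high effort: 30 − 6 = 24. high-potential stays.
mid-potential (assigned medium effort): low effort: 17 − 0 = 17; medium effort: 26 − 7 = 19; high effort: 30 − 14 = 16. mid-potential stays.
low-potential (assigned low effort): low effort: 17 − 0 = 17; medium effort: 26 − 12 = 14; high effort: 30 − 24 = 6. low-potential stays.
Every type prefers its assigned level; separation holds.

Yes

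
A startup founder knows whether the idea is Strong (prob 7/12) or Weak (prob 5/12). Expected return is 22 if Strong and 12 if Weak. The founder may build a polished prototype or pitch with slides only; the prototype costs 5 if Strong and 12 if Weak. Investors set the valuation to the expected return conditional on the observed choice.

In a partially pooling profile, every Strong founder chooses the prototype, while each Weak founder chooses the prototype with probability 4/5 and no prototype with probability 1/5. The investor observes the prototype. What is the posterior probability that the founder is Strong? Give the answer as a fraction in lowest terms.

7/11

P(the prototype) = (7/12)·1 + (5/12)·(4/5) = 11/12.
By Bayes' rule, P(Strong | the prototype) = (7/12) / (11/12) = 7/11.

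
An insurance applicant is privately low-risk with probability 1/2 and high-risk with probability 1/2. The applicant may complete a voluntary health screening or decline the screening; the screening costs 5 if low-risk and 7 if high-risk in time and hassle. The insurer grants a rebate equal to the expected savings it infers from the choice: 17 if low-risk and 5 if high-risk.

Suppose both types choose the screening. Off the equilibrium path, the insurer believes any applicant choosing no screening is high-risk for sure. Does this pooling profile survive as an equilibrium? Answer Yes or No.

No

On path, the insurer holds the prior and pays 1/2·17 + 1/2·5 = 11. Off path (no screening), believing high-risk, it pays 5.
low-risk: the screening nets 11 − 5 = 6; no screening nets 5. low-risk stays.
high-risk: the screening nets 11 − 7 = 4; no screening nets 5. high-risk would deviate.
A type deviates, so pooling fails.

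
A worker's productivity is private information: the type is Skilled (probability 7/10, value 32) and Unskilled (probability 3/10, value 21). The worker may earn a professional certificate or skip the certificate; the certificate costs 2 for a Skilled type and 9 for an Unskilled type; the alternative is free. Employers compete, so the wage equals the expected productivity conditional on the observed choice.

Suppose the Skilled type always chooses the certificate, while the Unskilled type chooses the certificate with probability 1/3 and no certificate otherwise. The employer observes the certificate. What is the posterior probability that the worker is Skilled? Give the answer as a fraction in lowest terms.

P(the certificate) = (7/10)·1 + (3/10)·(1/3) = 4/5.
By Bayes' rule, P(Skilled | the certificate) = (7/10) / (4/5) = 7/8.

7/8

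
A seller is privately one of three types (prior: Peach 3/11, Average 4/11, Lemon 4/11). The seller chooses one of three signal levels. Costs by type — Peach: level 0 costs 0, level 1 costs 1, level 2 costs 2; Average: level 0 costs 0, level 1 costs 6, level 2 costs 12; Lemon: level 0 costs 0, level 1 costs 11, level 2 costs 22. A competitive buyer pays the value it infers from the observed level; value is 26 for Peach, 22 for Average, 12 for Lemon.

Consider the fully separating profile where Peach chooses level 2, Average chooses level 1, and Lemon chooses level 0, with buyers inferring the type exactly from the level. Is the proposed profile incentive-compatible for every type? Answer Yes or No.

Yes

Separating prices: level 2 → 26, level 1 → 22, level 0 → 12.
Peach (assigned level 2): level 0: 12 − 0 = 12; level 1: 22 − 1 = 21; level 2: 26 − 2 = 24. Peach stays.
Average (assigned level 1): level 0: 12 − 0 = 12; level 1: 22 − 6 = 16; level 2: 26 − 12 = 14. Average stays.
Lemon (assigned level 0): level 0: 12 − 0 = 12; level 1: 22 − 11 = 11; level 2: 26 − 22 = 4. Lemon stays.
Every type prefers its assigned level; separation holds.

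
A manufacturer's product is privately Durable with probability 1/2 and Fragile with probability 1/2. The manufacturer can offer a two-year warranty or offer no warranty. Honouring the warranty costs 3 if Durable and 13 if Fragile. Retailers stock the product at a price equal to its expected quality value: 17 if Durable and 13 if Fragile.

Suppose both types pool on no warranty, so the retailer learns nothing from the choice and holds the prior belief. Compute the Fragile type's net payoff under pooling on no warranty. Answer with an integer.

15

Pooled price = 1/2·17 + 1/2·13 = 15.
Fragile pays no cost for no warranty, so net payoff = 15.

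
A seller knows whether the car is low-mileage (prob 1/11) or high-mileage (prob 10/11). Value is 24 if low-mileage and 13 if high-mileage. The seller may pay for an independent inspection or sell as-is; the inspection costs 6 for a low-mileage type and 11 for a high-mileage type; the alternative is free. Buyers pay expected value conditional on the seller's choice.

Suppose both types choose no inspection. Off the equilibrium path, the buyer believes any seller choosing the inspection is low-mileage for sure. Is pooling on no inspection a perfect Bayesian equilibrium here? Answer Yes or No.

No

On path, the buyer holds the prior and pays 1/11·24 + 10/11·13 = 14. Off path (the inspection), believing low-mileage, it pays 24.
low-mileage: no inspection nets 14; the inspection nets 24 − 6 = 18. low-mileage would deviate.
high-mileage: no inspection nets 14; the inspection nets 24 − 11 = 13. high-mileage stays.
A type deviates, so pooling fails.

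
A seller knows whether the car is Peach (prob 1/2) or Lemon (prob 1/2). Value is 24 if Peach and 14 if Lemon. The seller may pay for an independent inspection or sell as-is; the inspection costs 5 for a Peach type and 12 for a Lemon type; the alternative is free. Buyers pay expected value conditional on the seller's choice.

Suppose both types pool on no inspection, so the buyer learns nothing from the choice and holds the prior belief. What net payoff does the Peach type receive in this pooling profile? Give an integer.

19

Pooled price = 1/2·24 + 1/2·14 = 19.
Peach pays no cost for no inspection, so net payoff = 19.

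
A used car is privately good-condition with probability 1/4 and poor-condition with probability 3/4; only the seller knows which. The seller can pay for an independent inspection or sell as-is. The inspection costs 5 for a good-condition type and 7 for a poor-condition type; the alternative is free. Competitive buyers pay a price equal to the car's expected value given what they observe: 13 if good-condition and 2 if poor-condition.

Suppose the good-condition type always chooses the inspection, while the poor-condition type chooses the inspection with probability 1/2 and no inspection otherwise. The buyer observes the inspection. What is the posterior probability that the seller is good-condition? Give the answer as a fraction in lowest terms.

2/5

P(the inspection) = (1/4)·1 + (3/4)·(1/2) = 5/8.
By Bayes' rule, P(good-condition | the inspection) = (1/4) / (5/8) = 2/5.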